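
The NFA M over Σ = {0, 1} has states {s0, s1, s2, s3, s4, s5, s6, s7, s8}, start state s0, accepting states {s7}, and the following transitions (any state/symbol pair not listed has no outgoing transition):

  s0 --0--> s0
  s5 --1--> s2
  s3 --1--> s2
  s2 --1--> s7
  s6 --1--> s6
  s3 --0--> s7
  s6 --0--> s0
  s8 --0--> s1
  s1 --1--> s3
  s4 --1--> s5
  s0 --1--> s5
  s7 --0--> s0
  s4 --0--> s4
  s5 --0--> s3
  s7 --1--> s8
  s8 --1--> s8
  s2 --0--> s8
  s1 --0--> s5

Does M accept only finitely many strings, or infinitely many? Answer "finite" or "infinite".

State s0 is reachable from the start and can reach an accepting state, and it lies on the cycle s0 → s0.
Traversing that cycle any number of times yields accepted strings of unbounded length, so the language is infinite.

infinite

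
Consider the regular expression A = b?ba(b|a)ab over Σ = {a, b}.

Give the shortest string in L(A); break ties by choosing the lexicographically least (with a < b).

By inspection of the expression, no string of length less than 5 matches, and baaab is the lexicographically first match of length 5.

baaab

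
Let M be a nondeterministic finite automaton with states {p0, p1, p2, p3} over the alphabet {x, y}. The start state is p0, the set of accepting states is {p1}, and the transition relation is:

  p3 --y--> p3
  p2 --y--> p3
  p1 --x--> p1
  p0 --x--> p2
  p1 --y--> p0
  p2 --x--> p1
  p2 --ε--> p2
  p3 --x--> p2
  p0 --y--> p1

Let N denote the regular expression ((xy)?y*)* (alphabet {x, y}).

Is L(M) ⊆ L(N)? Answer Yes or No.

No

The string xx is in L(M) but not in L(N).
So L(M) ⊄ L(N).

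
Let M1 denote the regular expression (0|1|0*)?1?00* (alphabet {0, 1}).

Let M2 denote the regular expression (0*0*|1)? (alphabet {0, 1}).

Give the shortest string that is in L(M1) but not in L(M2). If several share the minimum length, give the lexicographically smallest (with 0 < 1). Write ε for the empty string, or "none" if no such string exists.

10

The string 10 is accepted by M1 but not by M2.
No shorter string lies in the difference, and 10 is the lexicographically first length-2 string in L(M1) \ L(M2).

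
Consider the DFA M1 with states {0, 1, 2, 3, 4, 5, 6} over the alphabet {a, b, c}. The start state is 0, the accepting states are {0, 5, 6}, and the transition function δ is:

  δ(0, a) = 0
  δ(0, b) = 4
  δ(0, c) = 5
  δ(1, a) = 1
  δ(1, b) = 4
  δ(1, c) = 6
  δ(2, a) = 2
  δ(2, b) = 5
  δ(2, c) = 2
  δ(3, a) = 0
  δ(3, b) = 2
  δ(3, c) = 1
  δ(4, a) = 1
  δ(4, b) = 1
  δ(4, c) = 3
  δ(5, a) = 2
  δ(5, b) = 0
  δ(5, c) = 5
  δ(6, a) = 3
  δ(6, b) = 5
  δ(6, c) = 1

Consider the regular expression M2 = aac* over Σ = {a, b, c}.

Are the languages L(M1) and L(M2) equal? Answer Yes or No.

No

The empty string ε is accepted by M1 but rejected by M2.
So L(M1) ≠ L(M2).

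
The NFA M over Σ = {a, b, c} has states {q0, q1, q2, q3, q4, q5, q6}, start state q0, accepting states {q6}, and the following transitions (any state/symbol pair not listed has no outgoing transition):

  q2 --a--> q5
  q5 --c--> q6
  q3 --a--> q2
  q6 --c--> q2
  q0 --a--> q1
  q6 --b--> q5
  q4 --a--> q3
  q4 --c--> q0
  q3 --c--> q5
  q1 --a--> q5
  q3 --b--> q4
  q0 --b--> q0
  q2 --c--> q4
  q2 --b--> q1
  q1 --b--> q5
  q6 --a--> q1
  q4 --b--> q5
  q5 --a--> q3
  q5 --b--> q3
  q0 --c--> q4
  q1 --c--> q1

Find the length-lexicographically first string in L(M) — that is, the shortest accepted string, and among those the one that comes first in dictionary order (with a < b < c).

A breadth-first search from q0 reaches an accepting state first via the path q0 → q1 → q5 → q6 on input aac.
No string of length < 3 is accepted (BFS exhausts all shorter strings without reaching an accepting state), and aac is the lexicographically least accepting string of length 3.

aac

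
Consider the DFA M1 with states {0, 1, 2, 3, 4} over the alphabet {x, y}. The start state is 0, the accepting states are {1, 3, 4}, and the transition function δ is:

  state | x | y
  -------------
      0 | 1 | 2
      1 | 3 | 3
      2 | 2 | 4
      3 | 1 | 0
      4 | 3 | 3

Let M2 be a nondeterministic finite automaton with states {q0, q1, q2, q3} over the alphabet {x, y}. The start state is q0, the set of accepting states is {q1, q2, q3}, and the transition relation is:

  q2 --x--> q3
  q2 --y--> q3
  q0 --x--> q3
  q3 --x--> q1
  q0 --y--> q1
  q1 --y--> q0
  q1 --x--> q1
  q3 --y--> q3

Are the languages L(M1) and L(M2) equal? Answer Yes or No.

The string yy is accepted by M1 but rejected by M2.
So L(M1) ≠ L(M2).

No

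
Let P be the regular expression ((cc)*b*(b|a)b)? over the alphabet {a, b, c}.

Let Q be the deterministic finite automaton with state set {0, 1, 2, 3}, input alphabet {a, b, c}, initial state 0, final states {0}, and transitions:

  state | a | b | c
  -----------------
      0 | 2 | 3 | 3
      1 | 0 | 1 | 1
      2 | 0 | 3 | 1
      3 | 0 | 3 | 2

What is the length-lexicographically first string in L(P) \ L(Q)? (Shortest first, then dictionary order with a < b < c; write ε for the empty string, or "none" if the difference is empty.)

The string ab is accepted by P but not by Q.
No shorter string lies in the difference, and ab is the lexicographically first length-2 string in L(P) \ L(Q).

ab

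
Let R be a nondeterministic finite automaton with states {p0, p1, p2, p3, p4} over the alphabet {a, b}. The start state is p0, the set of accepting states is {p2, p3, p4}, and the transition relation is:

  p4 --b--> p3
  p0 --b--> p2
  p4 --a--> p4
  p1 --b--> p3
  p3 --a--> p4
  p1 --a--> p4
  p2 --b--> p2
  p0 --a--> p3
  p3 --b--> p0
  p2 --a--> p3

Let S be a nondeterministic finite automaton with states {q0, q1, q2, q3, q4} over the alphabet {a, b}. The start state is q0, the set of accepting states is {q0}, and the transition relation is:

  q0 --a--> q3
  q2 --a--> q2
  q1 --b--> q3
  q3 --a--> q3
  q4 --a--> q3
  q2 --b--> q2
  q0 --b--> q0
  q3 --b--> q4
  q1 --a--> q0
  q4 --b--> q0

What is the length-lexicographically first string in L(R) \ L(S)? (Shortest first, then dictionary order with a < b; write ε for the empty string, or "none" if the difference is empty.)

The string a is accepted by R but not by S.
No shorter string lies in the difference, and a is the lexicographically first length-1 string in L(R) \ L(S).

a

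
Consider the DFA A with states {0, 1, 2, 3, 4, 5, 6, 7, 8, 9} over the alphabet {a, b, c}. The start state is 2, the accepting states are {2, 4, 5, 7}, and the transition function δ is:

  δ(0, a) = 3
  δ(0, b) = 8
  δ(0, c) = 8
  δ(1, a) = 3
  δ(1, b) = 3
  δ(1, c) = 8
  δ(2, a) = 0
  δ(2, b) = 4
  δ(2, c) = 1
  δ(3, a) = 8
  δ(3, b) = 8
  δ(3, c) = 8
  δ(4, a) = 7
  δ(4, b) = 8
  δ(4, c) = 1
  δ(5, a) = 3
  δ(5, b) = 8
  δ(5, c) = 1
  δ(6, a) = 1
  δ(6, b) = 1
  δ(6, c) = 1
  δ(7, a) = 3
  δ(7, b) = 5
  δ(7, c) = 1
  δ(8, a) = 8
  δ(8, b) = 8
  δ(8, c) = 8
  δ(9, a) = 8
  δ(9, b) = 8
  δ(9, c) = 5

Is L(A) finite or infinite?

finite

The useful states (reachable from 2 and able to reach an accepting state) are {2, 4, 5, 7}.
Restricted to these states the transition graph has no cycle, so every accepting path has bounded length and L is finite.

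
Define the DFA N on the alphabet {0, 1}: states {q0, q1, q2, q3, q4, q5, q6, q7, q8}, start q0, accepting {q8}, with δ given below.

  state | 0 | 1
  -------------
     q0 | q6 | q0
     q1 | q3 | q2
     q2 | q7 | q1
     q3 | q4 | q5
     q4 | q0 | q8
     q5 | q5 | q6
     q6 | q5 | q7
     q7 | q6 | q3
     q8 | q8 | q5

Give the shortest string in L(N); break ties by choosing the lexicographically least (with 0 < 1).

01101

A breadth-first search from q0 reaches an accepting state first via the path q0 → q6 → q7 → q3 → q4 → q8 on input 01101.
No string of length < 5 is accepted (BFS exhausts all shorter strings without reaching an accepting state), and 01101 is the lexicographically least accepting string of length 5.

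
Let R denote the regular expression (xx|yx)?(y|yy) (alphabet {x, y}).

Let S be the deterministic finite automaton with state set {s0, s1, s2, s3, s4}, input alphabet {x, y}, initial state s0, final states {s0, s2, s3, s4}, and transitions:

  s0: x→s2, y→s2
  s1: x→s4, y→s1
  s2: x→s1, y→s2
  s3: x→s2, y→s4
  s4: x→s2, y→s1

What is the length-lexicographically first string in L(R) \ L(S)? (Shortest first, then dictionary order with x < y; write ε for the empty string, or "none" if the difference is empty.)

The string xxy is accepted by R but not by S.
No shorter string lies in the difference, and xxy is the lexicographically first length-3 string in L(R) \ L(S).

xxy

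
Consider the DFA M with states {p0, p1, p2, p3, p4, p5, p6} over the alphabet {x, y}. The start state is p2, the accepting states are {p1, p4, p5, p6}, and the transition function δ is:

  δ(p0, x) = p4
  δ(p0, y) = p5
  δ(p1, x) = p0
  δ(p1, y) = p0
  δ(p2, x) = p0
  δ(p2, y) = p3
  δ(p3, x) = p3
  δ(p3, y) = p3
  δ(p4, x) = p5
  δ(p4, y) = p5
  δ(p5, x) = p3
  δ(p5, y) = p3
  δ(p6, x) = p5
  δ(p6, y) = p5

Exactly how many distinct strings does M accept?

4

The useful subgraph on states {p0, p2, p4, p5} is acyclic, so L(M) is finite; the longest accepting path visits 4 useful states, giving maximum string length 3.
Counting accepting paths from p2 by length: 2 of length 2, 2 of length 3. Total 4.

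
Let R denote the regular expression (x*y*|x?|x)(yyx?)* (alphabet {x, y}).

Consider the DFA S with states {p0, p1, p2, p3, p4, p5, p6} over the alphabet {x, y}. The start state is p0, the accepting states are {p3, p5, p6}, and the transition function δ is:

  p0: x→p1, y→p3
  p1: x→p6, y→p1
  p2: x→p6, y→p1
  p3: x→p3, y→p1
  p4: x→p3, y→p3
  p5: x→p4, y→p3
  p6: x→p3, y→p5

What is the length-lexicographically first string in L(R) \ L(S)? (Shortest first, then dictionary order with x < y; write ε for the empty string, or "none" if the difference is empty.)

ε

The empty string ε is accepted by R but not by S.
Since ε is the unique shortest string, it is the required witness.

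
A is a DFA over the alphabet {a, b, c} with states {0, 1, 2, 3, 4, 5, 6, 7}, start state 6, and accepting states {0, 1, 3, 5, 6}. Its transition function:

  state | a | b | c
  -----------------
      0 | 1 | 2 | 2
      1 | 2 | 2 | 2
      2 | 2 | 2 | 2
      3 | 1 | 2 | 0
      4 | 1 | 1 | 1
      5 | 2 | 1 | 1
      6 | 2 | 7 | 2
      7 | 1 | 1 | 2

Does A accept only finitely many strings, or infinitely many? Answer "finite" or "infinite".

finite

The useful states (reachable from 6 and able to reach an accepting state) are {1, 6, 7}.
Restricted to these states the transition graph has no cycle, so every accepting path has bounded length and L is finite.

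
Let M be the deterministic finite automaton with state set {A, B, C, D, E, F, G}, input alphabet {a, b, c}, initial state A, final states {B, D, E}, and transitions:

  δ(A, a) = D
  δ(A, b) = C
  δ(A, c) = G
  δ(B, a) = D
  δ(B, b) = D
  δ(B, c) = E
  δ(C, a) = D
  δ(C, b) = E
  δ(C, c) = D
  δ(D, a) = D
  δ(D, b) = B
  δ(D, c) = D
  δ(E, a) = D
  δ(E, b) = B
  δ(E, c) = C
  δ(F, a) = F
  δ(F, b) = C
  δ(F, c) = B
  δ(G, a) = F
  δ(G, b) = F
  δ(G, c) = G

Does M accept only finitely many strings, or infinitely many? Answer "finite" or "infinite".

State D is reachable from the start and can reach an accepting state, and it lies on the cycle D → B → D.
Traversing that cycle any number of times yields accepted strings of unbounded length, so the language is infinite.

infinite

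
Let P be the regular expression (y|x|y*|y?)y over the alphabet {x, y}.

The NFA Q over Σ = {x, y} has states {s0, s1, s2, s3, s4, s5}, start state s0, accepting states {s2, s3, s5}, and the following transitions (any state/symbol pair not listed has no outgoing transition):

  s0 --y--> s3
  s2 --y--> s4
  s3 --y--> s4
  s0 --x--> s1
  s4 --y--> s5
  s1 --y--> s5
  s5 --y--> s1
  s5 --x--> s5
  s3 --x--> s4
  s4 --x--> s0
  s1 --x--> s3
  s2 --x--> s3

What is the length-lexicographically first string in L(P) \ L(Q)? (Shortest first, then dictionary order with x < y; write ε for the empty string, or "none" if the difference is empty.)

yy

The string yy is accepted by P but not by Q.
No shorter string lies in the difference, and yy is the lexicographically first length-2 string in L(P) \ L(Q).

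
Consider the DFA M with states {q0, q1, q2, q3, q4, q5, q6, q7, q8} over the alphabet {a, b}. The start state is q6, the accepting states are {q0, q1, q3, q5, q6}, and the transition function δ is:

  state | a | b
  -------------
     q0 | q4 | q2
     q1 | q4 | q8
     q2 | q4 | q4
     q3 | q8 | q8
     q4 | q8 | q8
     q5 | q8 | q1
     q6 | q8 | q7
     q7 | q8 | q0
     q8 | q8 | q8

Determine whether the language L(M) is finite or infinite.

The useful states (reachable from q6 and able to reach an accepting state) are {q0, q6, q7}.
Restricted to these states the transition graph has no cycle, so every accepting path has bounded length and L is finite.

finite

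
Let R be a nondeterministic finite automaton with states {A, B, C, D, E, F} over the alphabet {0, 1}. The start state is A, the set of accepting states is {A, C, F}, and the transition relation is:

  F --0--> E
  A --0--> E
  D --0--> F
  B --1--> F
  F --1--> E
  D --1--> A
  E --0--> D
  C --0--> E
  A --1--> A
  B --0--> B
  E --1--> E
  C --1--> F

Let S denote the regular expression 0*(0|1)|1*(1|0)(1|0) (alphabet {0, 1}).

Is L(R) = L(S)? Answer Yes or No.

No

The empty string ε is accepted by R but rejected by S.
So L(R) ≠ L(S).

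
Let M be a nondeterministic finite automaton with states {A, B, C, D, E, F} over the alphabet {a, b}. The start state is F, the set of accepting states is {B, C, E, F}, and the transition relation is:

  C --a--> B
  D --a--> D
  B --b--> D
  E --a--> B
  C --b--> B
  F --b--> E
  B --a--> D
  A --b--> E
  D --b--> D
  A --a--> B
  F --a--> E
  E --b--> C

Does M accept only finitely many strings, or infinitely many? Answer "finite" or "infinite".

The useful states (reachable from F and able to reach an accepting state) are {B, C, E, F}.
Restricted to these states the transition graph has no cycle, so every accepting path has bounded length and L is finite.

finite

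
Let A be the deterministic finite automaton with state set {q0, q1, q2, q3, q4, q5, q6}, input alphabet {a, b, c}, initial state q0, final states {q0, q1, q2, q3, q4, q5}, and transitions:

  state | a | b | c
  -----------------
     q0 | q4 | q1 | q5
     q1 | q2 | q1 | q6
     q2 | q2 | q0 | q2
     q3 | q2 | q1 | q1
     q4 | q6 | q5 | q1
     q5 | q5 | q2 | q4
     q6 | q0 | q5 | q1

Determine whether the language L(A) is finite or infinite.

infinite

State q1 is reachable from the start and can reach an accepting state, and it lies on the cycle q1 → q1.
Traversing that cycle any number of times yields accepted strings of unbounded length, so the language is infinite.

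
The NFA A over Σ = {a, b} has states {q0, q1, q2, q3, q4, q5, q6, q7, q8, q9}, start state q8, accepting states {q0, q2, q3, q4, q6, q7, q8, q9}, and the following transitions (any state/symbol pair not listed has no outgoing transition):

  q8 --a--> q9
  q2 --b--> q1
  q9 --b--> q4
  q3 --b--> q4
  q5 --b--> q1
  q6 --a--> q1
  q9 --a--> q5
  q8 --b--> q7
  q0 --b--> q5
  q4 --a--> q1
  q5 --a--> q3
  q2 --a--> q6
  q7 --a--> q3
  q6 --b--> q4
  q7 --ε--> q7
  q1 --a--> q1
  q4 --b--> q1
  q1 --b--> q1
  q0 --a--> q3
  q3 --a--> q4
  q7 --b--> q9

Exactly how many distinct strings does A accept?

15

The useful subgraph on states {q3, q4, q5, q7, q8, q9} is acyclic, so L(A) is finite; the longest accepting path visits 6 useful states, giving maximum string length 5.
Counting accepting paths from q8 by length: 1 of length 0, 2 of length 1, 3 of length 2, 4 of length 3, 3 of length 4, 2 of length 5. Total 15.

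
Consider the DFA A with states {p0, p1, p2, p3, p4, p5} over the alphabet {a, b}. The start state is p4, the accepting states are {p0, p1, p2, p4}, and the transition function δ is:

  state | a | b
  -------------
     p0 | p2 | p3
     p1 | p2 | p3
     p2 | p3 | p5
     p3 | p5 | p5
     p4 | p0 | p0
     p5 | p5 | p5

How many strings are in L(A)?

The useful subgraph on states {p0, p2, p4} is acyclic, so L(A) is finite; the longest accepting path visits 3 useful states, giving maximum string length 2.
Counting accepting paths from p4 by length: 1 of length 0, 2 of length 1, 2 of length 2. Total 5.

5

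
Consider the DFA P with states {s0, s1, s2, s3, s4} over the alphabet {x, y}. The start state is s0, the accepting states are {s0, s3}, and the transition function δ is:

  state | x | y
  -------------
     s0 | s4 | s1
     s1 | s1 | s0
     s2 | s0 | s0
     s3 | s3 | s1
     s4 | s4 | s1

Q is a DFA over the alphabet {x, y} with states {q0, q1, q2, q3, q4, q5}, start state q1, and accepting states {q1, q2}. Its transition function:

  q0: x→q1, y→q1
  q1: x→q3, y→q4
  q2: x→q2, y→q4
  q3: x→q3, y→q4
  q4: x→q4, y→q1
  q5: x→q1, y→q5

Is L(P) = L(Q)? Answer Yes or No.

Exploring the product automaton P × Q from the start pair (s0, q1), following both machines on each input symbol, reaches 3 state pairs: (s0, q1), (s4, q3), (s1, q4).
P accepts in {s0, s3} and Q accepts in {q1, q2}. In every reachable pair the two components are either both accepting — (s0, q1) — or both non-accepting, so no string is accepted by exactly one of the machines: L(P) \ L(Q) and L(Q) \ L(P) are both empty.
Hence every string is accepted by P iff it is accepted by Q, and the two languages coincide.

Yes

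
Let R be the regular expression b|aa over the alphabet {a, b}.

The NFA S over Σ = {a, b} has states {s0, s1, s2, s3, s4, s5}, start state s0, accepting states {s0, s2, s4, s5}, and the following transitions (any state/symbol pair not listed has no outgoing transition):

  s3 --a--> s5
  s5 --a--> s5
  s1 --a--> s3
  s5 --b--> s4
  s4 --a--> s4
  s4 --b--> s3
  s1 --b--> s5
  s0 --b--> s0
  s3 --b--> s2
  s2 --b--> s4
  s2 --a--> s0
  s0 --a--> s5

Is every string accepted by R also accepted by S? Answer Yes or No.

Converting the expression R to a DFA (subset construction, then merging equivalent states) gives the minimal DFA with states {r0, r1, r2, r3}, start state r0, accepting states {r2} and transitions r0: a→r1, b→r2; r1: a→r2, b→r3; r2: a→r3, b→r3; r3: a→r3, b→r3.
Exploring the product automaton R × S from the start pair (r0, s0), following both machines on each input symbol, reaches 9 state pairs: (r0, s0), (r1, s5), (r2, s0), (r2, s5), (r3, s4), (r3, s5), (r3, s0), (r3, s3), (r3, s2).
R accepts in {r2} and S accepts in {s0, s2, s4, s5}. The reachable pairs whose R-component is accepting are (r2, s0), (r2, s5); in each of them the S-component is accepting too, so the product for L(R) \ L(S) (R-component accepting, S-component rejecting) has no reachable accepting pair and the difference is empty.
Hence every string in L(R) is also in L(S).

Yes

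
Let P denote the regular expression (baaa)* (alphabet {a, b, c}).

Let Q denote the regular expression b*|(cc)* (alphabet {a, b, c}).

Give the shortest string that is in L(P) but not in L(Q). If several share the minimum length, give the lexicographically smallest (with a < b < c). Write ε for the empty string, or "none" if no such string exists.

The string baaa is accepted by P but not by Q.
No shorter string lies in the difference, and baaa is the lexicographically first length-4 string in L(P) \ L(Q).

baaa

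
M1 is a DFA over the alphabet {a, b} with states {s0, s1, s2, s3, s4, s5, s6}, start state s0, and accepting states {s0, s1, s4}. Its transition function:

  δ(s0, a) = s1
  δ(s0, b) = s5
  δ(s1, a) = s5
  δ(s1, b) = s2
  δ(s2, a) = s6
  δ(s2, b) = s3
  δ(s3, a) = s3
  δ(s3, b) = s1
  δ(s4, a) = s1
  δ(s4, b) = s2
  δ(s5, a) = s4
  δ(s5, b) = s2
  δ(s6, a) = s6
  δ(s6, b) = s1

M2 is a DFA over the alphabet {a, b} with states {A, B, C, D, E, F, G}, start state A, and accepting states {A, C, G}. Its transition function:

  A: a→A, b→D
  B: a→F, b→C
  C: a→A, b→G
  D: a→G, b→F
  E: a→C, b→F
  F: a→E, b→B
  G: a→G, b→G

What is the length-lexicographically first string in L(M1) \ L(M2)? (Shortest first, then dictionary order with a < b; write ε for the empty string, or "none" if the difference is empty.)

The string abbb is accepted by M1 but not by M2.
No shorter string lies in the difference, and abbb is the lexicographically first length-4 string in L(M1) \ L(M2).

abbb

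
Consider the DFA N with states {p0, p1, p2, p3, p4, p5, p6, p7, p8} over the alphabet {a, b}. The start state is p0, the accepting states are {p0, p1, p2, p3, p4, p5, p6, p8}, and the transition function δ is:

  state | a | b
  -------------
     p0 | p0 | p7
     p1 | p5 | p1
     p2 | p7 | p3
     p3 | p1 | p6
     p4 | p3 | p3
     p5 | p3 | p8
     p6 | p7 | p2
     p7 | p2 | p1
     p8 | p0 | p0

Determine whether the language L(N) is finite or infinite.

State p0 is reachable from the start and can reach an accepting state, and it lies on the cycle p0 → p0.
Traversing that cycle any number of times yields accepted strings of unbounded length, so the language is infinite.

infinite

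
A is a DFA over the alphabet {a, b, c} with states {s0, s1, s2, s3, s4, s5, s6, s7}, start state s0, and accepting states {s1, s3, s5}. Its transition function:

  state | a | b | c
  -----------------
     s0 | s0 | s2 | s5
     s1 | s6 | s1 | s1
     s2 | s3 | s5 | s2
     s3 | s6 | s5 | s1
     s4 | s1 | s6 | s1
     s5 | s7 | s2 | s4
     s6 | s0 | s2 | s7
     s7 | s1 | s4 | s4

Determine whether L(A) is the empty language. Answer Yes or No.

No

The string c is accepted: the run s0 → s5 ends in the accepting state s5.
Since at least one string is accepted, L(A) is not empty.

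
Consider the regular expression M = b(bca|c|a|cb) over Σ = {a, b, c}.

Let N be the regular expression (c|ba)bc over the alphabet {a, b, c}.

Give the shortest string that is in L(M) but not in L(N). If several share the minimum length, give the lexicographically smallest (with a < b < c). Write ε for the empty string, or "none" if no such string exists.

The string ba is accepted by M but not by N.
No shorter string lies in the difference, and ba is the lexicographically first length-2 string in L(M) \ L(N).

ba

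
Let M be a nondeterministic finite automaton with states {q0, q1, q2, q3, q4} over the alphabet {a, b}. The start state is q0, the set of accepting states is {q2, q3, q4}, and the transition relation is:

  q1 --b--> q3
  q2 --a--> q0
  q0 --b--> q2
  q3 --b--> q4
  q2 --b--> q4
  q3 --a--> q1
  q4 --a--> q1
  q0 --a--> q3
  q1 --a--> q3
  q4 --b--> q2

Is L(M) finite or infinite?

infinite

State q0 is reachable from the start and can reach an accepting state, and it lies on the cycle q0 → q2 → q0.
Traversing that cycle any number of times yields accepted strings of unbounded length, so the language is infinite.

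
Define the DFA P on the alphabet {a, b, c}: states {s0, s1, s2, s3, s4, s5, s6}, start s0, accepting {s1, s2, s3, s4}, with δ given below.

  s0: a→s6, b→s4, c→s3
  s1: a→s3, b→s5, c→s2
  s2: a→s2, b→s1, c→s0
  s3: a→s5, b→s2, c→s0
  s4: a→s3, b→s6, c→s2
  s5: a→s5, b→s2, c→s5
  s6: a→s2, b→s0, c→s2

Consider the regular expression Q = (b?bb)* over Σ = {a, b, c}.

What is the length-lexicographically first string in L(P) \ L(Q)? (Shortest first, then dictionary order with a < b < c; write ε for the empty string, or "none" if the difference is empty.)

b

The string b is accepted by P but not by Q.
No shorter string lies in the difference, and b is the lexicographically first length-1 string in L(P) \ L(Q).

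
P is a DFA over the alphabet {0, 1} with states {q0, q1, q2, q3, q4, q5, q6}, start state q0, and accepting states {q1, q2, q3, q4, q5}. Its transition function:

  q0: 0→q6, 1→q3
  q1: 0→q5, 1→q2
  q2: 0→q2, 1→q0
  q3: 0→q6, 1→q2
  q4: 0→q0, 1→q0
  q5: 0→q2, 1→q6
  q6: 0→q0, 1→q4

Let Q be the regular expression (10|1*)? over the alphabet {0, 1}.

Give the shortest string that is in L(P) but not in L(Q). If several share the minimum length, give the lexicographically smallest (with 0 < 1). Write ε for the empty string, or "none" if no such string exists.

01

The string 01 is accepted by P but not by Q.
No shorter string lies in the difference, and 01 is the lexicographically first length-2 string in L(P) \ L(Q).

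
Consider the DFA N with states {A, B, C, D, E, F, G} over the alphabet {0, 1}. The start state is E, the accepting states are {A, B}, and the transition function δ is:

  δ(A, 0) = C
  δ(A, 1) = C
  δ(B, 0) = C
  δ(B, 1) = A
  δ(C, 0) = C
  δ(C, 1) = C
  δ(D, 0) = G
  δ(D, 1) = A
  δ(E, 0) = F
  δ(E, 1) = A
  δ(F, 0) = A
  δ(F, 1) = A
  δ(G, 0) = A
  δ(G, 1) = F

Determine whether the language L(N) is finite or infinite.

The useful states (reachable from E and able to reach an accepting state) are {A, E, F}.
Restricted to these states the transition graph has no cycle, so every accepting path has bounded length and L is finite.

finite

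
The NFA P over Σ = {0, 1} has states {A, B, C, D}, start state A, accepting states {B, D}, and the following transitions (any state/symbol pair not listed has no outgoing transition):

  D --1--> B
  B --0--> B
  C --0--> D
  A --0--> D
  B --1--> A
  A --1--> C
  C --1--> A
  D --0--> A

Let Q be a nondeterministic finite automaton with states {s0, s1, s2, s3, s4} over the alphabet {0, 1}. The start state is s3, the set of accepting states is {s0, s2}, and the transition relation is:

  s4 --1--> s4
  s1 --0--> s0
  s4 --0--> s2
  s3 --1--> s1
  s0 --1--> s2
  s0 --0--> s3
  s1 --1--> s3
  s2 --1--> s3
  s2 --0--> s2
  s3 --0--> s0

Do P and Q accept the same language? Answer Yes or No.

Yes

Exploring the product automaton P × Q from the start pair (A, s3), following both machines on each input symbol, reaches 4 state pairs: (A, s3), (D, s0), (C, s1), (B, s2).
P accepts in {B, D} and Q accepts in {s0, s2}. In every reachable pair the two components are either both accepting — (D, s0), (B, s2) — or both non-accepting, so no string is accepted by exactly one of the machines: L(P) \ L(Q) and L(Q) \ L(P) are both empty.
Hence every string is accepted by P iff it is accepted by Q, and the two languages coincide.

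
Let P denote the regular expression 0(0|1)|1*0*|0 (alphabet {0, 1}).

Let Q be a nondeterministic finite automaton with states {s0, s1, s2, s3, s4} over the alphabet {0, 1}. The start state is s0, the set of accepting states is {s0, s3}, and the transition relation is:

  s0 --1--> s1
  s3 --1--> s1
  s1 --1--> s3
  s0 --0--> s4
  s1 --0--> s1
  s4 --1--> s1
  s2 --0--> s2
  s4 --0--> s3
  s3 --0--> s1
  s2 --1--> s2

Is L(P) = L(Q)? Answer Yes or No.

The string 0 is accepted by P but rejected by Q.
So L(P) ≠ L(Q).

No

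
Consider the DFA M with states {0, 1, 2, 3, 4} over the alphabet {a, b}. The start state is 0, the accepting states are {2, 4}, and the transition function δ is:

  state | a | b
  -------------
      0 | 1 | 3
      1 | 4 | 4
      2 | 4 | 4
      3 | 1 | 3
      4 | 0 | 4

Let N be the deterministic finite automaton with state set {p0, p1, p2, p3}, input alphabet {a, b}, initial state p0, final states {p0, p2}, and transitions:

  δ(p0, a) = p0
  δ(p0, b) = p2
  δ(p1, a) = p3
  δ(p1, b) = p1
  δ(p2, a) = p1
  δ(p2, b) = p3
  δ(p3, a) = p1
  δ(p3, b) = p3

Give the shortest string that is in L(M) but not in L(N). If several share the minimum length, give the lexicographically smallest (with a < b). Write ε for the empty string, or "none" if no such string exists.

The string abb is accepted by M but not by N.
No shorter string lies in the difference, and abb is the lexicographically first length-3 string in L(M) \ L(N).

abb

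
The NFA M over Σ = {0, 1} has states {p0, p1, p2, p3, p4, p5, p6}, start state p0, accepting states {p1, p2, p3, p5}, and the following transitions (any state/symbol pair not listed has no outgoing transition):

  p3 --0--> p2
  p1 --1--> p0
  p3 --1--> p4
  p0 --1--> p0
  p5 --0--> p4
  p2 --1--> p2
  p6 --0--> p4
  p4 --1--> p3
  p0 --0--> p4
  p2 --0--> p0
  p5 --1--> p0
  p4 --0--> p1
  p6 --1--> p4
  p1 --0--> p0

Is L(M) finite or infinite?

State p0 is reachable from the start and can reach an accepting state, and it lies on the cycle p0 → p0.
Traversing that cycle any number of times yields accepted strings of unbounded length, so the language is infinite.

infinite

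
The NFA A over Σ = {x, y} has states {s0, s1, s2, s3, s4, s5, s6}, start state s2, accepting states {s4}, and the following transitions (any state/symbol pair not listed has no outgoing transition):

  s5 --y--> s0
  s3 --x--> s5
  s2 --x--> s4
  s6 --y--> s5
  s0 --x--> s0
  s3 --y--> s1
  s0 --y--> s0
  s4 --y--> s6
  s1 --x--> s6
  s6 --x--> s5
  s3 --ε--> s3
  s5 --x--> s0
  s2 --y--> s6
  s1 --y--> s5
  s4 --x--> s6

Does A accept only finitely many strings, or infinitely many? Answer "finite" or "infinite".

finite

The useful states (reachable from s2 and able to reach an accepting state) are {s2, s4}.
Restricted to these states the transition graph has no cycle, so every accepting path has bounded length and L is finite.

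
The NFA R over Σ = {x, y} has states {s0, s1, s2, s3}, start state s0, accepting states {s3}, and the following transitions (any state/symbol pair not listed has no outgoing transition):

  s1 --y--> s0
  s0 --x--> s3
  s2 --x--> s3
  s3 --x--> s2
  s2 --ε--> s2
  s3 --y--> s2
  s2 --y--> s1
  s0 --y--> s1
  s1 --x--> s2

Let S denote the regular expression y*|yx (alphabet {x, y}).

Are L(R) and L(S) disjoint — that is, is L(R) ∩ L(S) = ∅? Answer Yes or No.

Converting the expression S to a DFA (subset construction, then merging equivalent states) gives the minimal DFA with states {r0, r1, r2, r3, r4}, start state r0, accepting states {r0, r2, r3, r4} and transitions r0: x→r1, y→r2; r1: x→r1, y→r1; r2: x→r3, y→r4; r3: x→r1, y→r1; r4: x→r1, y→r4.
Exploring the product automaton R × S from the start pair (s0, r0), following both machines on each input symbol, reaches 9 state pairs: (s0, r0), (s3, r1), (s1, r2), (s2, r1), (s2, r3), (s0, r4), (s1, r1), (s1, r4), (s0, r1).
R accepts in {s3} and S accepts in {r0, r2, r3, r4}; no reachable pair has both components accepting, so no string drives both machines to acceptance simultaneously and L(R) ∩ L(S) = ∅.
So no string is accepted by both, and the intersection is empty.

Yes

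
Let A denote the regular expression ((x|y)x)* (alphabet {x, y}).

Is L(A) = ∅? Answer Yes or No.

The empty string ε matches the expression, so it belongs to L(A).
Since L(A) contains at least one string, it is not empty.

No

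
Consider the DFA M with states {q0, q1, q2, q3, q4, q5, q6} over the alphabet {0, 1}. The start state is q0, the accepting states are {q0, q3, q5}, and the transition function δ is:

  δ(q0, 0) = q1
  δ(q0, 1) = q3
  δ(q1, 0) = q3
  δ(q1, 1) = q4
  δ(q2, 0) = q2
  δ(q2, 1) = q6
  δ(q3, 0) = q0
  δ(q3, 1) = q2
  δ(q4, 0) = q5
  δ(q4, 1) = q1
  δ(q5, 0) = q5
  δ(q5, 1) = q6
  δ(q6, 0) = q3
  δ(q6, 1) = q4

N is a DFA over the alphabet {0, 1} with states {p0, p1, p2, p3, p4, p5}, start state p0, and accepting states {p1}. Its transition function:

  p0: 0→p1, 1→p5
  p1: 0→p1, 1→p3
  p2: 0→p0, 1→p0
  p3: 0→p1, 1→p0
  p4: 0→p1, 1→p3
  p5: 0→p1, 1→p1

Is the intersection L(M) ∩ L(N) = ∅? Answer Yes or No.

The string 00 is accepted by both M and N.
Hence L(M) ∩ L(N) ≠ ∅.

No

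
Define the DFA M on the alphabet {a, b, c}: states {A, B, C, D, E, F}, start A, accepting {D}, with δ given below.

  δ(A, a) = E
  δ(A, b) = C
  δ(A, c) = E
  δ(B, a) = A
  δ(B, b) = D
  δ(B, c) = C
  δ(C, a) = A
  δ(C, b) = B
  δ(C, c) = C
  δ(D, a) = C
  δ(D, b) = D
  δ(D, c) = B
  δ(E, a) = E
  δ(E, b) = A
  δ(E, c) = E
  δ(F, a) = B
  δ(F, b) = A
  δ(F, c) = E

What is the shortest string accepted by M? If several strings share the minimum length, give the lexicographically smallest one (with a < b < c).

bbb

A breadth-first search from A reaches an accepting state first via the path A → C → B → D on input bbb.
No string of length < 3 is accepted (BFS exhausts all shorter strings without reaching an accepting state), and bbb is the lexicographically least accepting string of length 3.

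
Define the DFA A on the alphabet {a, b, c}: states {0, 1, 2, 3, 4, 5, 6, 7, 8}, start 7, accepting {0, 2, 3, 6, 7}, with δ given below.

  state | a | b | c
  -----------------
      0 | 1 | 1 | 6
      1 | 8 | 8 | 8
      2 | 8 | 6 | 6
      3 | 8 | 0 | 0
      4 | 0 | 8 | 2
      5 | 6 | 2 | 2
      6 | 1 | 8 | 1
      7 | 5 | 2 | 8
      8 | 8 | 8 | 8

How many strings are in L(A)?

11

The useful subgraph on states {2, 5, 6, 7} is acyclic, so L(A) is finite; the longest accepting path visits 4 useful states, giving maximum string length 3.
Counting accepting paths from 7 by length: 1 of length 0, 1 of length 1, 5 of length 2, 4 of length 3. Total 11.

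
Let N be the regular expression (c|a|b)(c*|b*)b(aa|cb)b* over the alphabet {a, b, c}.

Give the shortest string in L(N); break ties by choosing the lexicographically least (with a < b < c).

By inspection of the expression, no string of length less than 4 matches, and abaa is the lexicographically first match of length 4.

abaa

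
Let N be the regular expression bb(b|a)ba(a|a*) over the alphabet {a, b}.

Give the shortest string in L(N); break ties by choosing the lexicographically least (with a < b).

bbaba

By inspection of the expression, no string of length less than 5 matches, and bbaba is the lexicographically first match of length 5.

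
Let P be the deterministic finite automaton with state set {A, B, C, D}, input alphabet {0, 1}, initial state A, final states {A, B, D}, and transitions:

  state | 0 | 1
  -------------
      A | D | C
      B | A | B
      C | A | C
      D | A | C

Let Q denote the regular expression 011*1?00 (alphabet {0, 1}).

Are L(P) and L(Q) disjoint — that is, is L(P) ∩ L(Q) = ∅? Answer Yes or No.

No

The string 0100 is accepted by both P and Q.
Hence L(P) ∩ L(Q) ≠ ∅.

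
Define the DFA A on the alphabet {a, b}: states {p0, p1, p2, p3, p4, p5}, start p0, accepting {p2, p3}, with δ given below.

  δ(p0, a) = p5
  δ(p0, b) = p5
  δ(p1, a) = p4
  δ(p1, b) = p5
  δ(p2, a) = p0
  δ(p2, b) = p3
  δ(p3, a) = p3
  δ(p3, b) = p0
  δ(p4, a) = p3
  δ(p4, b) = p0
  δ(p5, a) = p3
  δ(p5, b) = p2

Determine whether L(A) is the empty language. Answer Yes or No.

The string aa is accepted: the run p0 → p5 → p3 ends in the accepting state p3.
Since at least one string is accepted, L(A) is not empty.

No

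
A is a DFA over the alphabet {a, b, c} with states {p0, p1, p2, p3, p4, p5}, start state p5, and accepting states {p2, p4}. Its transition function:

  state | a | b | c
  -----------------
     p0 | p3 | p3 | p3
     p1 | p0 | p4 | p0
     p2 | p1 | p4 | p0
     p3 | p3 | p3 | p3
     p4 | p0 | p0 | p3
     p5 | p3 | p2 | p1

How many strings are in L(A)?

The useful subgraph on states {p1, p2, p4, p5} is acyclic, so L(A) is finite; the longest accepting path visits 4 useful states, giving maximum string length 3.
Counting accepting paths from p5 by length: 1 of length 1, 2 of length 2, 1 of length 3. Total 4.

4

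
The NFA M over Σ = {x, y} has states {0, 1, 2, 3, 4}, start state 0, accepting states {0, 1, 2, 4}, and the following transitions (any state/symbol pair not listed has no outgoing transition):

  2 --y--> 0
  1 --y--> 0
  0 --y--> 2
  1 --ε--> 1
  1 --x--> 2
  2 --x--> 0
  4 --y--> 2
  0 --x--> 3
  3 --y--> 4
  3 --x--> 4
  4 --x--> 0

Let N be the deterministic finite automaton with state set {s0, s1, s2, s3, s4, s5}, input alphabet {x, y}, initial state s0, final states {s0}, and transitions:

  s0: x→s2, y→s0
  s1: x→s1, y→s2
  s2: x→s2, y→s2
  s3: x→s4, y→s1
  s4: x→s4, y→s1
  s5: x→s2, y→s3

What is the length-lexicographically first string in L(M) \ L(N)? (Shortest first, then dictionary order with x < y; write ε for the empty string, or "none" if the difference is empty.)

xx

The string xx is accepted by M but not by N.
No shorter string lies in the difference, and xx is the lexicographically first length-2 string in L(M) \ L(N).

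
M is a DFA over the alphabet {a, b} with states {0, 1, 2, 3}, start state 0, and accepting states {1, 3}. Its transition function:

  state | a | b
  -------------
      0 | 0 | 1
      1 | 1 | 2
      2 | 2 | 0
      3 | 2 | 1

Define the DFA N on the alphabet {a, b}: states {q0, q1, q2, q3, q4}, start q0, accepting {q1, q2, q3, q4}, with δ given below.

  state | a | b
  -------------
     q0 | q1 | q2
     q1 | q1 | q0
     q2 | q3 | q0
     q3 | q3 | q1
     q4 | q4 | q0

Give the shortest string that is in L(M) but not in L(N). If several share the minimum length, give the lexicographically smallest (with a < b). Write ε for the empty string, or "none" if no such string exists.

The string ab is accepted by M but not by N.
No shorter string lies in the difference, and ab is the lexicographically first length-2 string in L(M) \ L(N).

ab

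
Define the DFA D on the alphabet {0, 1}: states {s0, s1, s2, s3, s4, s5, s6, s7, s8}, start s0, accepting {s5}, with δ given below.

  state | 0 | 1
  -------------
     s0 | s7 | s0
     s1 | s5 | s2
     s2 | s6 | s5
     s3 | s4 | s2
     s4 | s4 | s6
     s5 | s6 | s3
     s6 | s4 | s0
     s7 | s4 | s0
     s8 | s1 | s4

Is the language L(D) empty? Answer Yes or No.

Yes

The states reachable from the start state are {s0, s4, s6, s7}.
None of the accepting states {s5} is reachable, so no string is accepted and L(D) = ∅.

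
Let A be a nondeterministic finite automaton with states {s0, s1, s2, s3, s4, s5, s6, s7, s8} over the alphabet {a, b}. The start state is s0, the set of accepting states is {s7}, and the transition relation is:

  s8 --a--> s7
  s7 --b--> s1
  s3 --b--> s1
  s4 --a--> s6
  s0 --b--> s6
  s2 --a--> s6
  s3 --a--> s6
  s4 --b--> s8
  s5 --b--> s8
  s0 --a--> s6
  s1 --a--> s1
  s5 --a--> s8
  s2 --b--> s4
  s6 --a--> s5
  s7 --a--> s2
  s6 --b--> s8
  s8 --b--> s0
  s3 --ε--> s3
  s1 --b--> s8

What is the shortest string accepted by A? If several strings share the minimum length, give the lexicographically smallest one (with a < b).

A breadth-first search from s0 reaches an accepting state first via the path s0 → s6 → s8 → s7 on input aba.
No string of length < 3 is accepted (BFS exhausts all shorter strings without reaching an accepting state), and aba is the lexicographically least accepting string of length 3.

aba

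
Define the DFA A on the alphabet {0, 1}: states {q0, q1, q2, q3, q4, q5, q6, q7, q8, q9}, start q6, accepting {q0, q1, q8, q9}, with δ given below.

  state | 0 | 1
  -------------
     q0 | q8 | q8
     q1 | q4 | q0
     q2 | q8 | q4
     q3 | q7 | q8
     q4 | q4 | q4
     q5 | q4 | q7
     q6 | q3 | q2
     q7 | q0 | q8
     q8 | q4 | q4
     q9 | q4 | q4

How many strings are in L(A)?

6

The useful subgraph on states {q0, q2, q3, q6, q7, q8} is acyclic, so L(A) is finite; the longest accepting path visits 5 useful states, giving maximum string length 4.
Counting accepting paths from q6 by length: 2 of length 2, 2 of length 3, 2 of length 4. Total 6.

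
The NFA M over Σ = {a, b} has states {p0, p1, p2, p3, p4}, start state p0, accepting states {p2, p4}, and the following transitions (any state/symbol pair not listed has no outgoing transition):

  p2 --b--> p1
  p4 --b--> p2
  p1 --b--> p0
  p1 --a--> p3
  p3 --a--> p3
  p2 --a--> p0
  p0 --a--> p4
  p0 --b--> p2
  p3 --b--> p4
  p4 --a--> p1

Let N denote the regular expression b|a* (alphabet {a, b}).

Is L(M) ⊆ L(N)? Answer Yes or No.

The string ab is in L(M) but not in L(N).
So L(M) ⊄ L(N).

No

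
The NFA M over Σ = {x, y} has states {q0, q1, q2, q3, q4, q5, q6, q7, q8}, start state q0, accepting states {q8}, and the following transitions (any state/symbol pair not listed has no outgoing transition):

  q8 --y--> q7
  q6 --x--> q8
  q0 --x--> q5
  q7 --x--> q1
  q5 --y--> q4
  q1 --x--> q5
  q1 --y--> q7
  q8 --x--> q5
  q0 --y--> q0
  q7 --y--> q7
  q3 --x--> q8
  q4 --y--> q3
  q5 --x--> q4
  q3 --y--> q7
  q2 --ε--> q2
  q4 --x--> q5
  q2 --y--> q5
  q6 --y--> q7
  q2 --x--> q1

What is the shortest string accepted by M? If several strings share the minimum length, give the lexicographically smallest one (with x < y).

A breadth-first search from q0 reaches an accepting state first via the path q0 → q5 → q4 → q3 → q8 on input xxyx.
No string of length < 4 is accepted (BFS exhausts all shorter strings without reaching an accepting state), and xxyx is the lexicographically least accepting string of length 4.

xxyx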